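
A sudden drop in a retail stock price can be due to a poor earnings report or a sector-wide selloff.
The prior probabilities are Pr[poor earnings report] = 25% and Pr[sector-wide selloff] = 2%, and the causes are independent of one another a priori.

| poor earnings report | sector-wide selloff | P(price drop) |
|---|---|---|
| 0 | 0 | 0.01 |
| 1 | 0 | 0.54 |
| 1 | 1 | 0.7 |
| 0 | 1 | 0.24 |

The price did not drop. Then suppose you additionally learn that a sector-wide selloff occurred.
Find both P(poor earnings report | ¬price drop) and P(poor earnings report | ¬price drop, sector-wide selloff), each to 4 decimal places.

Weight on poor earnings report=true, given the evidence: 0.112700 + 0.001500 = 0.114200
The normalizing constant is 0.99·0.75·0.98 + 0.76·0.75·0.02 + 0.46·0.25·0.98 + 0.3·0.25·0.02 = 0.853250
Posterior = 0.114200 / 0.853250 ≈ 0.1338

Now condition on the additional information:
Sum P(¬price drop|·) weighted by the priors over both values of poor earnings report:
  P(¬price drop | sector-wide selloff) = 0.76·0.75 + 0.3·0.25
        = 0.570000 + 0.075000 = 0.645000
The terms with poor earnings report present sum to 0.075000, so
  P(poor earnings report | ¬price drop, sector-wide selloff) = 0.075000 / 0.645000 ≈ 0.1163

P(poor earnings report | ¬price drop) ≈ 0.1338; P(poor earnings report | ¬price drop, sector-wide selloff) ≈ 0.1163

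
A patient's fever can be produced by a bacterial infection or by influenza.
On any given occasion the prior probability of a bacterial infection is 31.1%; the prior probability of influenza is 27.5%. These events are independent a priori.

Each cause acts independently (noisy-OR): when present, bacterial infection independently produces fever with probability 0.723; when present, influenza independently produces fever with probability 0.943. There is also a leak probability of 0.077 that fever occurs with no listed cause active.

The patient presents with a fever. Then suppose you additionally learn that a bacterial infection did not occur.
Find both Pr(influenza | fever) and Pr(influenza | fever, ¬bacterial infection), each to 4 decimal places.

Pr(influenza | fever) ≈ 0.5612; Pr(influenza | fever, ¬bacterial infection) ≈ 0.8235

Under noisy-OR, P(fever | causes) = 1 − (1−0.077)·∏(1−qᵢ) over the active causes.
By total probability over the 4 (bacterial infection, influenza) configurations:
  P(fever) = 0.077·0.689·0.725 + 0.947389·0.689·0.275 + 0.744329·0.311·0.725 + 0.985427·0.311·0.275
        = 0.038463 + 0.179507 + 0.167828 + 0.084279 = 0.470077
Configurations with influenza contribute 0.263786, so
  P(influenza | fever) = 0.263786 / 0.470077 ≈ 0.5612

Now condition on the additional information:
P(fever | ¬bacterial infection) = 0.077*0.725 + 0.947389*0.275 = 0.055825 + 0.260532 = 0.316357
Restricting to configurations with influenza present: 0.947389*0.275 = 0.260532.
Hence the posterior is 0.260532/0.316357 ≈ 0.8235.
Ruling out bacterial infection raises the posterior on influenza — the flip side of explaining away.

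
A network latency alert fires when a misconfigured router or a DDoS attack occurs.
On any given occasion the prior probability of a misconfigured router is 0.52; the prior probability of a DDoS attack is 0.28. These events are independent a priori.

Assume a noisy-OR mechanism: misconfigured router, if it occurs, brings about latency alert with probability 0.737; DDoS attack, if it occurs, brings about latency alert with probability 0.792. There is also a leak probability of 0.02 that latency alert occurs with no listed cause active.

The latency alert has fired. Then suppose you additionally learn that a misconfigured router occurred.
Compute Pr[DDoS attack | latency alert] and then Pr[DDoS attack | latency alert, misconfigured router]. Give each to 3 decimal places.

Under noisy-OR, P(latency alert | causes) = 1 − (1−0.02)·∏(1−qᵢ) over the active causes.
P(latency alert) = 0.02×0.48×0.72 + 0.79616×0.48×0.28 + 0.74226×0.52×0.72 + 0.94639×0.52×0.28 = 0.006912 + 0.107004 + 0.277902 + 0.137794 = 0.529612
The DDoS attack-present share is 0.107004 + 0.137794 = 0.244798.
P(DDoS attack | latency alert) = 0.244798 / 0.529612 ≈ 0.462

Now also conditioning on misconfigured router=true:
P(latency alert | misconfigured router) = 0.74226×0.72 + 0.94639×0.28 = 0.534427 + 0.264989 = 0.799416
Restricting to configurations with DDoS attack present: 0.94639×0.28 = 0.264989.
So P(DDoS attack | latency alert, misconfigured router) = 0.264989/0.799416 ≈ 0.331.

Pr[DDoS attack | latency alert] ≈ 0.462; Pr[DDoS attack | latency alert, misconfigured router] ≈ 0.331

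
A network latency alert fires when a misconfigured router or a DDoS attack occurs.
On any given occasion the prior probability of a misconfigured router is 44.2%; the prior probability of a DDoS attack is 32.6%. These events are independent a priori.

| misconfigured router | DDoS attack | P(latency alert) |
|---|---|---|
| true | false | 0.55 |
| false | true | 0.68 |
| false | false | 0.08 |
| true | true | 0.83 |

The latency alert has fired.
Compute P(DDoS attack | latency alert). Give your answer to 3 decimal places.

P(DDoS attack | latency alert) ≈ 0.556

P(latency alert) = 0.08·0.558·0.674 + 0.68·0.558·0.326 + 0.55·0.442·0.674 + 0.83·0.442·0.326 = 0.030087 + 0.123697 + 0.163849 + 0.119596 = 0.437229
The DDoS attack-present share is 0.123697 + 0.119596 = 0.243293.
So P(DDoS attack | latency alert) = 0.243293/0.437229 ≈ 0.556.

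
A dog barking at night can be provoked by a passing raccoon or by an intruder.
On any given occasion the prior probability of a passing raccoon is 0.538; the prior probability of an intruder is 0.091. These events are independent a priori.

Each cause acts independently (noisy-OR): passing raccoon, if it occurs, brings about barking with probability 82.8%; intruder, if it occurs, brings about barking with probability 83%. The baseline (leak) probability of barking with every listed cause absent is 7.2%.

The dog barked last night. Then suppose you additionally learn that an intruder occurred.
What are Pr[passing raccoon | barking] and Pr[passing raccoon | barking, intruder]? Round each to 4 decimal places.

Under noisy-OR, P(barking | causes) = 1 − (1−0.072)·∏(1−qᵢ) over the active causes.
By total probability over the 4 (passing raccoon, intruder) configurations:
  P(barking) = 0.072·0.462·0.909 + 0.84224·0.462·0.091 + 0.840384·0.538·0.909 + 0.972865·0.538·0.091
        = 0.030237 + 0.035409 + 0.410983 + 0.047630 = 0.524259
Configurations with passing raccoon contribute 0.458613, so
  P(passing raccoon | barking) = 0.458613 / 0.524259 ≈ 0.8748

With the extra evidence:
Enumerate both values of passing raccoon and weight by the priors:
  P(barking | intruder) = 0.84224*0.462 + 0.972865*0.538
        = 0.389115 + 0.523401 = 0.912516
The terms with passing raccoon present sum to 0.523401, so
  P(passing raccoon | barking, intruder) = 0.523401 / 0.912516 ≈ 0.5736

Pr[passing raccoon | barking] ≈ 0.8748; Pr[passing raccoon | barking, intruder] ≈ 0.5736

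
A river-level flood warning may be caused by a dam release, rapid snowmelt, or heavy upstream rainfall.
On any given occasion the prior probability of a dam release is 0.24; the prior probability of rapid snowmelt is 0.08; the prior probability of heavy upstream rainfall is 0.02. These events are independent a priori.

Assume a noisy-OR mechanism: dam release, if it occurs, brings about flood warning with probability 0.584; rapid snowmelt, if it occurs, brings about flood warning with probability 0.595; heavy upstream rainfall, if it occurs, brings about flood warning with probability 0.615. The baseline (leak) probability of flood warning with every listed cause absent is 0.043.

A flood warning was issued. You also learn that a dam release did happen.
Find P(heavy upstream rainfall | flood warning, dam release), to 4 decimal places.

Under noisy-OR, P(flood warning | causes) = 1 − (1−0.043)·∏(1−qᵢ) over the active causes.
P(flood warning | dam release) = 0.601888×0.92×0.98 + 0.846727×0.92×0.02 + 0.838765×0.08×0.98 + 0.937924×0.08×0.02 = 0.542662 + 0.015580 + 0.065759 + 0.001501 = 0.625502
Of this, 0.017081 comes from 0.015580 + 0.001501 (the heavy upstream rainfall=true cases).
So P(heavy upstream rainfall | flood warning, dam release) = 0.017081/0.625502 ≈ 0.0273.

P(heavy upstream rainfall | flood warning, dam release) ≈ 0.0273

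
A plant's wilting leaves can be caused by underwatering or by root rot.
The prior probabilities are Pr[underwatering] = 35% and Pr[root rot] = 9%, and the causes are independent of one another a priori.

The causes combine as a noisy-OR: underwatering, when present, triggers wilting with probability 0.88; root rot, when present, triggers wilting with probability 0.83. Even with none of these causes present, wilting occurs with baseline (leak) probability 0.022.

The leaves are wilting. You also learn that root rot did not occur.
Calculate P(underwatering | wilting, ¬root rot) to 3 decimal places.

P(underwatering | wilting, ¬root rot) ≈ 0.956

Under noisy-OR, P(wilting | causes) = 1 − (1−0.022)·∏(1−qᵢ) over the active causes.
For the numerator, keep only underwatering=true terms: 0.88264*0.35 = 0.308924
The normalizing constant is 0.022*0.65 + 0.88264*0.35 = 0.323224
Posterior = 0.308924 / 0.323224 ≈ 0.956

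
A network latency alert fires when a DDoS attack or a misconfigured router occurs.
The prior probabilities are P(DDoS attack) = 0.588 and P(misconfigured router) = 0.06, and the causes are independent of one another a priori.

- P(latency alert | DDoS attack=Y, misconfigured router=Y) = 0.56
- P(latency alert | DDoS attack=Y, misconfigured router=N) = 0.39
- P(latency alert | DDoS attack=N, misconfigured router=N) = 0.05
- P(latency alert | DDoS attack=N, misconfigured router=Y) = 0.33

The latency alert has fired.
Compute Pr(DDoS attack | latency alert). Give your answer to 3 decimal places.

Sum P(latency alert|·) weighted by the priors over the 4 (DDoS attack, misconfigured router) configurations:
  P(latency alert) = 0.05*0.412*0.94 + 0.33*0.412*0.06 + 0.39*0.588*0.94 + 0.56*0.588*0.06
        = 0.019364 + 0.008158 + 0.215561 + 0.019757 = 0.262840
Configurations with DDoS attack contribute 0.235318, so
  P(DDoS attack | latency alert) = 0.235318 / 0.262840 ≈ 0.895

Pr(DDoS attack | latency alert) ≈ 0.895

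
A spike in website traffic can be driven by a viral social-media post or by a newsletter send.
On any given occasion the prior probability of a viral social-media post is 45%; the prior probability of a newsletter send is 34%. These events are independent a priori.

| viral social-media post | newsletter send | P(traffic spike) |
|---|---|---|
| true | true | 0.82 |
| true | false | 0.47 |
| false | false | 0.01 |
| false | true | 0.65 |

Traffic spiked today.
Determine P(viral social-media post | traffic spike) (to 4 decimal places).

P(traffic spike) = 0.01×0.55×0.66 + 0.65×0.55×0.34 + 0.47×0.45×0.66 + 0.82×0.45×0.34 = 0.003630 + 0.121550 + 0.139590 + 0.125460 = 0.390230
Restricting to configurations with viral social-media post present: 0.139590 + 0.125460 = 0.265050.
P(viral social-media post | traffic spike) = 0.265050 / 0.390230 ≈ 0.6792

P(viral social-media post | traffic spike) ≈ 0.6792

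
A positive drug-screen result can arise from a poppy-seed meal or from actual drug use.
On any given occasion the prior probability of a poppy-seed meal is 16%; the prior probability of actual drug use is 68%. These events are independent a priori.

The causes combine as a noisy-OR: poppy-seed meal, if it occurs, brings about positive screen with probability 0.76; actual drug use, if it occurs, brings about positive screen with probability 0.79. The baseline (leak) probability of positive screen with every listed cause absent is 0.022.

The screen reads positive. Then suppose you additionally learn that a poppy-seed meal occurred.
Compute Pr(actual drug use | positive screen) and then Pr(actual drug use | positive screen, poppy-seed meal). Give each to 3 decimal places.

Pr(actual drug use | positive screen) ≈ 0.925; Pr(actual drug use | positive screen, poppy-seed meal) ≈ 0.725

Under noisy-OR, P(positive screen | causes) = 1 − (1−0.022)·∏(1−qᵢ) over the active causes.
By total probability over the 4 (poppy-seed meal, actual drug use) configurations:
  P(positive screen) = 0.022*0.84*0.32 + 0.79462*0.84*0.68 + 0.76528*0.16*0.32 + 0.950709*0.16*0.68
        = 0.005914 + 0.453887 + 0.039182 + 0.103437 = 0.602420
Configurations with actual drug use contribute 0.557324, so
  P(actual drug use | positive screen) = 0.557324 / 0.602420 ≈ 0.925

Now also conditioning on poppy-seed meal=true:
P(positive screen | poppy-seed meal) = 0.76528·0.32 + 0.950709·0.68 = 0.244890 + 0.646482 = 0.891372
The actual drug use-present share is 0.950709·0.68 = 0.646482.
So P(actual drug use | positive screen, poppy-seed meal) = 0.646482/0.891372 ≈ 0.725.
— poppy-seed meal explains away the evidence for actual drug use.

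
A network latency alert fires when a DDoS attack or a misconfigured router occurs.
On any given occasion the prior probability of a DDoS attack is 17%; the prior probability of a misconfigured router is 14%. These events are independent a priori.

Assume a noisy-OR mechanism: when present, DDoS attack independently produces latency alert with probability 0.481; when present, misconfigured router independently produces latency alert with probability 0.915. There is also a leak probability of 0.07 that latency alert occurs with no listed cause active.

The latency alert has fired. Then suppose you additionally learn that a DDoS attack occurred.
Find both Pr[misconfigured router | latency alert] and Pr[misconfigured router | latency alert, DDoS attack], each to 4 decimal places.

Under noisy-OR, P(latency alert | causes) = 1 − (1−0.07)·∏(1−qᵢ) over the active causes.
For the numerator, keep only misconfigured router=true terms: 0.107014 + 0.022824 = 0.129838
The normalizing constant is 0.07×0.83×0.86 + 0.92095×0.83×0.14 + 0.51733×0.17×0.86 + 0.958973×0.17×0.14 = 0.255438
Posterior = 0.129838 / 0.255438 ≈ 0.5083

With the extra evidence:
P(latency alert | DDoS attack) = 0.51733*0.86 + 0.958973*0.14 = 0.444904 + 0.134256 = 0.579160
The misconfigured router-present share is 0.958973*0.14 = 0.134256.
Hence the posterior is 0.134256/0.579160 ≈ 0.2318.

Pr[misconfigured router | latency alert] ≈ 0.5083; Pr[misconfigured router | latency alert, DDoS attack] ≈ 0.2318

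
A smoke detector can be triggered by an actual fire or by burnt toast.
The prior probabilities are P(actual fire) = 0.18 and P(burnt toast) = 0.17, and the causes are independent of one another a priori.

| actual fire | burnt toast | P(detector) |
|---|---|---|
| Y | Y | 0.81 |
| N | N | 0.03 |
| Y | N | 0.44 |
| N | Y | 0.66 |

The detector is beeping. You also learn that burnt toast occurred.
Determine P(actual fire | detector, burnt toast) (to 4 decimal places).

P(detector | burnt toast) = 0.66×0.82 + 0.81×0.18 = 0.541200 + 0.145800 = 0.687000
The actual fire-present share is 0.81×0.18 = 0.145800.
Hence the posterior is 0.145800/0.687000 ≈ 0.2122.

P(actual fire | detector, burnt toast) ≈ 0.2122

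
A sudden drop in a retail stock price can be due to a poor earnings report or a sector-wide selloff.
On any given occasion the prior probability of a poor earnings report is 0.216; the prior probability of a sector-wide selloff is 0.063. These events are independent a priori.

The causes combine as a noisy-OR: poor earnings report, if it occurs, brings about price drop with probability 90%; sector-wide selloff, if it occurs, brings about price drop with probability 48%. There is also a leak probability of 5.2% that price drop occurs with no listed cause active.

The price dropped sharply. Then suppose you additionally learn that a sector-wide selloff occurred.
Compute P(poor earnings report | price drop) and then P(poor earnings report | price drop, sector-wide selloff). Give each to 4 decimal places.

Under noisy-OR, P(price drop | causes) = 1 − (1−0.052)·∏(1−qᵢ) over the active causes.
Sum P(price drop|·) weighted by the priors over the 4 (poor earnings report, sector-wide selloff) configurations:
  P(price drop) = 0.052·0.784·0.937 + 0.50704·0.784·0.063 + 0.9052·0.216·0.937 + 0.950704·0.216·0.063
        = 0.038200 + 0.025044 + 0.183205 + 0.012937 = 0.259386
Configurations with poor earnings report contribute 0.196142, so
  P(poor earnings report | price drop) = 0.196142 / 0.259386 ≈ 0.7562

With the extra evidence:
P(price drop | sector-wide selloff) = 0.50704×0.784 + 0.950704×0.216 = 0.397519 + 0.205352 = 0.602871
The poor earnings report-present share is 0.950704×0.216 = 0.205352.
So P(poor earnings report | price drop, sector-wide selloff) = 0.205352/0.602871 ≈ 0.3406.

P(poor earnings report | price drop) ≈ 0.7562; P(poor earnings report | price drop, sector-wide selloff) ≈ 0.3406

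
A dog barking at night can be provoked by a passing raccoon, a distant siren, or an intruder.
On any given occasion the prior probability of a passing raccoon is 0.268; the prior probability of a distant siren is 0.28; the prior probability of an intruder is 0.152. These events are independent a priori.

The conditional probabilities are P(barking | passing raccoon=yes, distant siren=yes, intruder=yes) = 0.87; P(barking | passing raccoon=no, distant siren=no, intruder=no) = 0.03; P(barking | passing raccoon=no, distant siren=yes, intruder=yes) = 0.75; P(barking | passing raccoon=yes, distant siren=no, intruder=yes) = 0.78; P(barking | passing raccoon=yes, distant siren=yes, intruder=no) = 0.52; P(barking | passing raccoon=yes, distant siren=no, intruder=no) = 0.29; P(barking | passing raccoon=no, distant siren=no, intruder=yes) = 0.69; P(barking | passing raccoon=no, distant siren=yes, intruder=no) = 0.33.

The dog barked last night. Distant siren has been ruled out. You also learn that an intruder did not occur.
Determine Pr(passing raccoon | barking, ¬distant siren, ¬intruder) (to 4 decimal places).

Pr(passing raccoon | barking, ¬distant siren, ¬intruder) ≈ 0.7797

Numerator (weight on configurations with passing raccoon): 0.29*0.268 = 0.077720
Normalizer over all consistent configurations: 0.03*0.732 + 0.29*0.268 = 0.099680
P(passing raccoon | barking, ¬distant siren, ¬intruder) = 0.077720/0.099680 ≈ 0.7797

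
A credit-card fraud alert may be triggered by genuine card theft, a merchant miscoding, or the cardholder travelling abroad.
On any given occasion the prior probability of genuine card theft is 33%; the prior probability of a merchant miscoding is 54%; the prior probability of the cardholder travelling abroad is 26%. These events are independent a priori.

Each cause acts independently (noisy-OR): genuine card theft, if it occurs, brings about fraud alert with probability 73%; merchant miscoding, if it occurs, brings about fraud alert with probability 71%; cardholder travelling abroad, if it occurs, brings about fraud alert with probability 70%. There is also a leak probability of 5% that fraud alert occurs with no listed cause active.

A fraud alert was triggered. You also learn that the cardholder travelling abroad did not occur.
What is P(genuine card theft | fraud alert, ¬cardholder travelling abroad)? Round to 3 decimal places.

P(genuine card theft | fraud alert, ¬cardholder travelling abroad) ≈ 0.500

Under noisy-OR, P(fraud alert | causes) = 1 − (1−0.05)·∏(1−qᵢ) over the active causes.
Numerator (weight on configurations with genuine card theft): 0.112863 + 0.164945 = 0.277808
Denominator P(fraud alert | ¬cardholder travelling abroad): 0.05×0.67×0.46 + 0.7245×0.67×0.54 + 0.7435×0.33×0.46 + 0.925615×0.33×0.54 = 0.555342
Posterior = 0.277808 / 0.555342 ≈ 0.500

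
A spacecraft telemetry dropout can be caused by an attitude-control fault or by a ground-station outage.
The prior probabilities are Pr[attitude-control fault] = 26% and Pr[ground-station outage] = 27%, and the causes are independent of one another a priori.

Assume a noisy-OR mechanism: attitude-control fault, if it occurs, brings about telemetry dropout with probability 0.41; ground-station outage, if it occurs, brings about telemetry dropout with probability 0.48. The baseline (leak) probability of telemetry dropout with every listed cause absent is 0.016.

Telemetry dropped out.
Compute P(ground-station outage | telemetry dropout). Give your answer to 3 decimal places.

P(ground-station outage | telemetry dropout) ≈ 0.624

Under noisy-OR, P(telemetry dropout | causes) = 1 − (1−0.016)·∏(1−qᵢ) over the active causes.
P(telemetry dropout) = 0.016*0.74*0.73 + 0.48832*0.74*0.27 + 0.41944*0.26*0.73 + 0.698109*0.26*0.27 = 0.008643 + 0.097566 + 0.079610 + 0.049007 = 0.234826
Of this, 0.146573 comes from 0.097566 + 0.049007 (the ground-station outage=true cases).
Hence the posterior is 0.146573/0.234826 ≈ 0.624.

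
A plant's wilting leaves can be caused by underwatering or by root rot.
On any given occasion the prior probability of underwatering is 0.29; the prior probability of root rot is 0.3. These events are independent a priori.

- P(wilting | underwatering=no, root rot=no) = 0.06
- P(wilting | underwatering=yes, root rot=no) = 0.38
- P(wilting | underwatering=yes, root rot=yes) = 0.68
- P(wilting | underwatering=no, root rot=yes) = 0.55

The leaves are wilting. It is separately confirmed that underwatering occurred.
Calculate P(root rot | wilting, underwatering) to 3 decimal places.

Enumerate both values of root rot and weight by the priors:
  P(wilting | underwatering) = 0.38×0.7 + 0.68×0.3
        = 0.266000 + 0.204000 = 0.470000
Keeping only the root rot-present terms gives 0.204000, so
  P(root rot | wilting, underwatering) = 0.204000 / 0.470000 ≈ 0.434

P(root rot | wilting, underwatering) ≈ 0.434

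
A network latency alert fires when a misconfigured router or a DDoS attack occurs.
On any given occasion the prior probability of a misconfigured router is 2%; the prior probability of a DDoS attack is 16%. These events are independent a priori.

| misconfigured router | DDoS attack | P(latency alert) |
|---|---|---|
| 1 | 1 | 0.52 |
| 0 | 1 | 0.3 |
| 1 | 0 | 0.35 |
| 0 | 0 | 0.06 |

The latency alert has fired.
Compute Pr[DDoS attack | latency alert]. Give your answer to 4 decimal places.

Pr[DDoS attack | latency alert] ≈ 0.4684

P(latency alert) = 0.06*0.98*0.84 + 0.3*0.98*0.16 + 0.35*0.02*0.84 + 0.52*0.02*0.16 = 0.049392 + 0.047040 + 0.005880 + 0.001664 = 0.103976
Of this, 0.048704 comes from 0.047040 + 0.001664 (the DDoS attack=true cases).
So P(DDoS attack | latency alert) = 0.048704/0.103976 ≈ 0.4684.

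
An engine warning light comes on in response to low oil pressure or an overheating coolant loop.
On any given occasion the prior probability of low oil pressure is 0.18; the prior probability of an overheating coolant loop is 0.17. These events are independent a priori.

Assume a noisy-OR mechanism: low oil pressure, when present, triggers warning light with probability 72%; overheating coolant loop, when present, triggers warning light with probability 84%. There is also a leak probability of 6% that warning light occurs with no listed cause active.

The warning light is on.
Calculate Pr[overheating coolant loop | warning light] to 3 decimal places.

Under noisy-OR, P(warning light | causes) = 1 − (1−0.06)·∏(1−qᵢ) over the active causes.
Enumerate the 4 (low oil pressure, overheating coolant loop) configurations and weight by the priors:
  P(warning light) = 0.06*0.82*0.83 + 0.8496*0.82*0.17 + 0.7368*0.18*0.83 + 0.957888*0.18*0.17
        = 0.040836 + 0.118434 + 0.110078 + 0.029311 = 0.298659
Configurations with overheating coolant loop contribute 0.147745, so
  P(overheating coolant loop | warning light) = 0.147745 / 0.298659 ≈ 0.495

Pr[overheating coolant loop | warning light] ≈ 0.495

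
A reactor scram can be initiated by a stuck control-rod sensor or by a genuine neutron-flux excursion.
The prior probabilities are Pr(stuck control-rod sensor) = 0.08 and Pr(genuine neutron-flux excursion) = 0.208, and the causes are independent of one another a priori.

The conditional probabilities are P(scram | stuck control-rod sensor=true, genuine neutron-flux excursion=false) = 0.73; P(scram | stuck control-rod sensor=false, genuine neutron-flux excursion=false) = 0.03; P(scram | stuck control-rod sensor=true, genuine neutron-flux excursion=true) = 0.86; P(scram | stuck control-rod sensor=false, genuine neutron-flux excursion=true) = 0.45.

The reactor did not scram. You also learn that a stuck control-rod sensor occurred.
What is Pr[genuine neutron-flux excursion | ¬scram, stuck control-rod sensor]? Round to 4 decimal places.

P(¬scram | stuck control-rod sensor) = 0.27×0.792 + 0.14×0.208 = 0.213840 + 0.029120 = 0.242960
Restricting to configurations with genuine neutron-flux excursion present: 0.14×0.208 = 0.029120.
P(genuine neutron-flux excursion | ¬scram, stuck control-rod sensor) = 0.029120 / 0.242960 ≈ 0.1199

Pr[genuine neutron-flux excursion | ¬scram, stuck control-rod sensor] ≈ 0.1199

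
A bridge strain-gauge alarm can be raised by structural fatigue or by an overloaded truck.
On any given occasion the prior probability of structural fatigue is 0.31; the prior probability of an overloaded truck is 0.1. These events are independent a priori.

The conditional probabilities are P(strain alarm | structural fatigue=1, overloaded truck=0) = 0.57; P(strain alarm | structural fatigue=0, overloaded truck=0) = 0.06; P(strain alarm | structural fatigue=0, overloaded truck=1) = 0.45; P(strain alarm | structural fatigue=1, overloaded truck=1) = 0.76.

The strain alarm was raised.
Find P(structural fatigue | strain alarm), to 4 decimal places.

P(strain alarm) = 0.06×0.69×0.9 + 0.45×0.69×0.1 + 0.57×0.31×0.9 + 0.76×0.31×0.1 = 0.037260 + 0.031050 + 0.159030 + 0.023560 = 0.250900
Restricting to configurations with structural fatigue present: 0.159030 + 0.023560 = 0.182590.
Hence the posterior is 0.182590/0.250900 ≈ 0.7277.

P(structural fatigue | strain alarm) ≈ 0.7277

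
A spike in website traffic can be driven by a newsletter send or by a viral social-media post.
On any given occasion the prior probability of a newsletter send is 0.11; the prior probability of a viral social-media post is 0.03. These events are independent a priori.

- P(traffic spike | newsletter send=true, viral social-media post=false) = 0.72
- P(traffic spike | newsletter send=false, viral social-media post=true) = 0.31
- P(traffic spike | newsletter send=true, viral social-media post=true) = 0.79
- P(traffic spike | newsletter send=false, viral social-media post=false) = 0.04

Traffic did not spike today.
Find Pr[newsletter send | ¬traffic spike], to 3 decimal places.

Sum P(¬traffic spike|·) weighted by the priors over the 4 (newsletter send, viral social-media post) configurations:
  P(¬traffic spike) = 0.96*0.89*0.97 + 0.69*0.89*0.03 + 0.28*0.11*0.97 + 0.21*0.11*0.03
        = 0.828768 + 0.018423 + 0.029876 + 0.000693 = 0.877760
Configurations with newsletter send contribute 0.030569, so
  P(newsletter send | ¬traffic spike) = 0.030569 / 0.877760 ≈ 0.035

Pr[newsletter send | ¬traffic spike] ≈ 0.035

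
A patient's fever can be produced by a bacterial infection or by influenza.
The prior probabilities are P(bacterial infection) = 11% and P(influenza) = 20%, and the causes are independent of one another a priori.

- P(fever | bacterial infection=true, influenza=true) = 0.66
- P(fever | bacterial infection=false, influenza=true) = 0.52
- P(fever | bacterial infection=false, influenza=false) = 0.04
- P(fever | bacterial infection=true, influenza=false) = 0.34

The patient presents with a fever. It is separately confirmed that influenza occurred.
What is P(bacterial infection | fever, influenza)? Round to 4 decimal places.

Weight on bacterial infection=true, given the evidence: 0.66*0.11 = 0.072600
The normalizing constant is 0.52*0.89 + 0.66*0.11 = 0.535400
P(bacterial infection | fever, influenza) = 0.072600/0.535400 ≈ 0.1356

P(bacterial infection | fever, influenza) ≈ 0.1356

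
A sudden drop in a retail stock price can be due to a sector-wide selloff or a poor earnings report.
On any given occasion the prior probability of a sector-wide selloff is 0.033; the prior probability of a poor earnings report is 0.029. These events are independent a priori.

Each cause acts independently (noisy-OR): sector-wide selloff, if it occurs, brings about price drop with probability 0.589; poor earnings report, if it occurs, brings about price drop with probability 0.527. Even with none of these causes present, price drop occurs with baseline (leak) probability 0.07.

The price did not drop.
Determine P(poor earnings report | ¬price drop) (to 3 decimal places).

Under noisy-OR, P(price drop | causes) = 1 − (1−0.07)·∏(1−qᵢ) over the active causes.
For the numerator, keep only poor earnings report=true terms: 0.012336 + 0.000173 = 0.012509
Denominator P(¬price drop): 0.93·0.967·0.971 + 0.43989·0.967·0.029 + 0.38223·0.033·0.971 + 0.180795·0.033·0.029 = 0.897987
Posterior = 0.012509 / 0.897987 ≈ 0.014

P(poor earnings report | ¬price drop) ≈ 0.014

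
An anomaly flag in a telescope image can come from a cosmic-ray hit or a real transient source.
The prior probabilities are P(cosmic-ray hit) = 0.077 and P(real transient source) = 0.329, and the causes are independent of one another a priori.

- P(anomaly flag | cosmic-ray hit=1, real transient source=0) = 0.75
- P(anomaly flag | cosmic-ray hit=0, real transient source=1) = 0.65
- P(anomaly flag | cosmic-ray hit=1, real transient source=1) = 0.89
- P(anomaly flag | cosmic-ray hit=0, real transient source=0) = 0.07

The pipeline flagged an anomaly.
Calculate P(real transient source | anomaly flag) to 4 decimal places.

P(anomaly flag) = 0.07·0.923·0.671 + 0.65·0.923·0.329 + 0.75·0.077·0.671 + 0.89·0.077·0.329 = 0.043353 + 0.197384 + 0.038750 + 0.022546 = 0.302033
The real transient source-present share is 0.197384 + 0.022546 = 0.219930.
Hence the posterior is 0.219930/0.302033 ≈ 0.7282.

P(real transient source | anomaly flag) ≈ 0.7282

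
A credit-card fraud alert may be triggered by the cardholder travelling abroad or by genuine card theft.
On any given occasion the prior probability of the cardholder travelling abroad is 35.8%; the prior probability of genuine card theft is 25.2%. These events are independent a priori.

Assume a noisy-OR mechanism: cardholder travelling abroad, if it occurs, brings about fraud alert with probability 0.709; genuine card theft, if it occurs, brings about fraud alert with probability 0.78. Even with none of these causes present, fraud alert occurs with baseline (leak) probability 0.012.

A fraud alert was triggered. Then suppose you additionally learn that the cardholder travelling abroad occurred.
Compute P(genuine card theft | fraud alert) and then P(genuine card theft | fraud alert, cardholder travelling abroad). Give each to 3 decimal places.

P(genuine card theft | fraud alert) ≈ 0.518; P(genuine card theft | fraud alert, cardholder travelling abroad) ≈ 0.307

Under noisy-OR, P(fraud alert | causes) = 1 − (1−0.012)·∏(1−qᵢ) over the active causes.
P(fraud alert) = 0.012·0.642·0.748 + 0.78264·0.642·0.252 + 0.712492·0.358·0.748 + 0.936748·0.358·0.252 = 0.005763 + 0.126619 + 0.190794 + 0.084510 = 0.407686
Restricting to configurations with genuine card theft present: 0.126619 + 0.084510 = 0.211129.
Hence the posterior is 0.211129/0.407686 ≈ 0.518.

With the extra evidence:
For the numerator, keep only genuine card theft=true terms: 0.936748*0.252 = 0.236060
The normalizing constant is 0.712492*0.748 + 0.936748*0.252 = 0.769004
P(genuine card theft | fraud alert, cardholder travelling abroad) = 0.236060/0.769004 ≈ 0.307
The drop from 0.518 to 0.307 is the explaining-away (discounting) effect.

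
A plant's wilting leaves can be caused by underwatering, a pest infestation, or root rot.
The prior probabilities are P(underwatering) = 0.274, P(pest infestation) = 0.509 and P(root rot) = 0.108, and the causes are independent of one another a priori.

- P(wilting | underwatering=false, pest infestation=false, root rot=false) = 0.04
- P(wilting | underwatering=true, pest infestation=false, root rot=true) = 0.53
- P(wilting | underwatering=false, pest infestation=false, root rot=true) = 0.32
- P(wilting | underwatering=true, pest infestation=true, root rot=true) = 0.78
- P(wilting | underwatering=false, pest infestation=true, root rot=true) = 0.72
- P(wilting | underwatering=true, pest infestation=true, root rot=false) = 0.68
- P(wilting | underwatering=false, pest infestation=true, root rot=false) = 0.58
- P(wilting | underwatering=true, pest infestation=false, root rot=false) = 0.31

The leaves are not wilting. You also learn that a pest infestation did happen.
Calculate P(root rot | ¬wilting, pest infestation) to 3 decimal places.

P(root rot | ¬wilting, pest infestation) ≈ 0.075

Enumerate the 4 (underwatering, root rot) configurations and weight by the priors:
  P(¬wilting | pest infestation) = 0.42*0.726*0.892 + 0.28*0.726*0.108 + 0.32*0.274*0.892 + 0.22*0.274*0.108
        = 0.271989 + 0.021954 + 0.078211 + 0.006510 = 0.378664
Configurations with root rot contribute 0.028464, so
  P(root rot | ¬wilting, pest infestation) = 0.028464 / 0.378664 ≈ 0.075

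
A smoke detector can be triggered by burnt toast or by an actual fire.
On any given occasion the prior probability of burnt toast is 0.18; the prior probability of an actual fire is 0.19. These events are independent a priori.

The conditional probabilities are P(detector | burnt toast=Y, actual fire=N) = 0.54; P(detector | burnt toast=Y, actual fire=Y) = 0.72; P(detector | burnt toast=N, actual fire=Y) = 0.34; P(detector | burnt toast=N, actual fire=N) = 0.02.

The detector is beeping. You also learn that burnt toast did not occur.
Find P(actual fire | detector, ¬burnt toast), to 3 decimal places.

Weight on actual fire=true, given the evidence: 0.34·0.19 = 0.064600
Normalizer over all consistent configurations: 0.02·0.81 + 0.34·0.19 = 0.080800
Posterior = 0.064600 / 0.080800 ≈ 0.800

P(actual fire | detector, ¬burnt toast) ≈ 0.800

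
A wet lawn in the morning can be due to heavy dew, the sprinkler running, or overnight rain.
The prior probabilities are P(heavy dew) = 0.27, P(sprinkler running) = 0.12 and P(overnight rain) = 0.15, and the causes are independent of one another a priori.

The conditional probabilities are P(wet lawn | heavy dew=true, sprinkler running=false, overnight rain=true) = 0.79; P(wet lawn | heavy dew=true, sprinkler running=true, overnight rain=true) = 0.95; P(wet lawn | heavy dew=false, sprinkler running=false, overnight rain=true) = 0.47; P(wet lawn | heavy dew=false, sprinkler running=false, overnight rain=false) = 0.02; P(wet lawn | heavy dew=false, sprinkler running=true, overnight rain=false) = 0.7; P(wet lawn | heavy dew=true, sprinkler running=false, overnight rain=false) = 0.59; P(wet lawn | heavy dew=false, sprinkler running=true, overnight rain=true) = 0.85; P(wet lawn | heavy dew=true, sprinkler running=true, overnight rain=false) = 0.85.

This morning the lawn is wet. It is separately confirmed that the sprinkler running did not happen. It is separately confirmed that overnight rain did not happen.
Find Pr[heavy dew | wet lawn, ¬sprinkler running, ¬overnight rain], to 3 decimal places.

Pr[heavy dew | wet lawn, ¬sprinkler running, ¬overnight rain] ≈ 0.916

For the numerator, keep only heavy dew=true terms: 0.59×0.27 = 0.159300
The normalizing constant is 0.02×0.73 + 0.59×0.27 = 0.173900
Posterior = 0.159300 / 0.173900 ≈ 0.916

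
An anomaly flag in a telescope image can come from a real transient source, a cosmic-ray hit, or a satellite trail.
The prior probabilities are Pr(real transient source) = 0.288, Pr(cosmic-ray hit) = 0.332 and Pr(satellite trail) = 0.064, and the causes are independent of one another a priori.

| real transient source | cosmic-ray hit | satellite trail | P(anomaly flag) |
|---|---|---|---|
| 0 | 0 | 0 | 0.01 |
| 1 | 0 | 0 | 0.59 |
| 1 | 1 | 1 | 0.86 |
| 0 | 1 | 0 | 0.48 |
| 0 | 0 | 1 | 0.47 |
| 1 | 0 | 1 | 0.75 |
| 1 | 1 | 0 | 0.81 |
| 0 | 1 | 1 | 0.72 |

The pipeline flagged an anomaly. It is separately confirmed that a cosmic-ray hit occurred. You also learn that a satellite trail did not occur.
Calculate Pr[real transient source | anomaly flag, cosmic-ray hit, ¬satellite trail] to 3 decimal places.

P(anomaly flag | cosmic-ray hit, ¬satellite trail) = 0.48*0.712 + 0.81*0.288 = 0.341760 + 0.233280 = 0.575040
Restricting to configurations with real transient source present: 0.81*0.288 = 0.233280.
P(real transient source | anomaly flag, cosmic-ray hit, ¬satellite trail) = 0.233280 / 0.575040 ≈ 0.406

Pr[real transient source | anomaly flag, cosmic-ray hit, ¬satellite trail] ≈ 0.406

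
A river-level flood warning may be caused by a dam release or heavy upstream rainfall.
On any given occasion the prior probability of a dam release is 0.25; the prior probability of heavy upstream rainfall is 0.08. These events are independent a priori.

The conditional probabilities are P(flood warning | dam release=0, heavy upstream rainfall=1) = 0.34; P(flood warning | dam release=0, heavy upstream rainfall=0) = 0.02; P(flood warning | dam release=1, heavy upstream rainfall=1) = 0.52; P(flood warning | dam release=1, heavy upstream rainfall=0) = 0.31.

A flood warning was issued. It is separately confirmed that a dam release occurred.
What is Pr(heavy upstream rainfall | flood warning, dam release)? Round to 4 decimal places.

P(flood warning | dam release) = 0.31×0.92 + 0.52×0.08 = 0.285200 + 0.041600 = 0.326800
Of this, 0.041600 comes from 0.52×0.08 (the heavy upstream rainfall=true cases).
So P(heavy upstream rainfall | flood warning, dam release) = 0.041600/0.326800 ≈ 0.1273.

Pr(heavy upstream rainfall | flood warning, dam release) ≈ 0.1273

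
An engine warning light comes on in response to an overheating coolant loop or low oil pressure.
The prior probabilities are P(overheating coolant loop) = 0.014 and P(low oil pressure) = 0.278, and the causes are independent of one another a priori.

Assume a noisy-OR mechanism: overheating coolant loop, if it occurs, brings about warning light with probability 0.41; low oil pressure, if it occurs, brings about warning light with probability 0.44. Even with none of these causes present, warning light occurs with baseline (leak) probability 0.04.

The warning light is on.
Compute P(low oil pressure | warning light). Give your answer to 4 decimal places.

P(low oil pressure | warning light) ≈ 0.7975

Under noisy-OR, P(warning light | causes) = 1 − (1−0.04)·∏(1−qᵢ) over the active causes.
Weight on low oil pressure=true, given the evidence: 0.126748 + 0.002658 = 0.129406
Denominator P(warning light): 0.04×0.986×0.722 + 0.4624×0.986×0.278 + 0.4336×0.014×0.722 + 0.682816×0.014×0.278 = 0.162265
Posterior = 0.129406 / 0.162265 ≈ 0.7975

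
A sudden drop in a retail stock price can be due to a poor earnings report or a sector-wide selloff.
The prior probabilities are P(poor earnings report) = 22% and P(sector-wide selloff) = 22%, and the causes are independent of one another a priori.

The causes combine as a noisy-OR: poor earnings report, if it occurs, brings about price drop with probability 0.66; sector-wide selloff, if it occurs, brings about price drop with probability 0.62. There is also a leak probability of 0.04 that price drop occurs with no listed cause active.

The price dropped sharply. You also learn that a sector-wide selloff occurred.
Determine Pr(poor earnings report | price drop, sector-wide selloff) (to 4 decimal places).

Under noisy-OR, P(price drop | causes) = 1 − (1−0.04)·∏(1−qᵢ) over the active causes.
P(price drop | sector-wide selloff) = 0.6352×0.78 + 0.875968×0.22 = 0.495456 + 0.192713 = 0.688169
Of this, 0.192713 comes from 0.875968×0.22 (the poor earnings report=true cases).
So P(poor earnings report | price drop, sector-wide selloff) = 0.192713/0.688169 ≈ 0.2800.

Pr(poor earnings report | price drop, sector-wide selloff) ≈ 0.2800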